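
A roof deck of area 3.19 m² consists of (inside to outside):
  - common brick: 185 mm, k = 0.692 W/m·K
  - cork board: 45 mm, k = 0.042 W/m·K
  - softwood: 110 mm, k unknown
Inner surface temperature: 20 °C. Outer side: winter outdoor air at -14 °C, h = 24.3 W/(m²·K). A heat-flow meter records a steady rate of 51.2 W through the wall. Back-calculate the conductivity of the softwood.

Series thermal resistances:
R_common brick = L/(kA) = 0.185/(0.692×3.19) = 0.08381 K/W
R_cork board = L/(kA) = 0.045/(0.042×3.19) = 0.3359 K/W
R_outer film = 1/(h_o·A) = 1/(24.3×3.19) = 0.0129 K/W
Sum of known resistances R_other = 0.4326 K/W
Total R = ΔT/Q = 34/51.2 = 0.6641 K/W
R_softwood = R_total − R_other = 0.2315 K/W
k = L/(R·A) = 0.11/(0.2315×3.19)

k ≈ 0.149 W/(m·K)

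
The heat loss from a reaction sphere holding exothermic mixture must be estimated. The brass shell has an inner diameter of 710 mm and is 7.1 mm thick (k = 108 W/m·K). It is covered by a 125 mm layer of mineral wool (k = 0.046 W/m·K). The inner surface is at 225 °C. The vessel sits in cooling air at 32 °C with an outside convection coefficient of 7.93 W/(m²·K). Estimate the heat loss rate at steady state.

Q ≈ 152 W

For a spherical shell R = (1/r₁ − 1/r₂)/(4πk); film R = 1/(h·4πr²). In series:
R_brass shell = (1/0.355 − 1/0.3621)/(4π×108) = 4.07×10^-5 K/W
R_mineral wool = (1/0.3621 − 1/0.4871)/(4π×0.046) = 1.226 K/W
R_outer film = 1/(h·4πr_o²) = 1/(7.93×4π×0.4871²) = 0.04229 K/W
R_total = 1.268 K/W
Q = ΔT/R_total = 193/1.268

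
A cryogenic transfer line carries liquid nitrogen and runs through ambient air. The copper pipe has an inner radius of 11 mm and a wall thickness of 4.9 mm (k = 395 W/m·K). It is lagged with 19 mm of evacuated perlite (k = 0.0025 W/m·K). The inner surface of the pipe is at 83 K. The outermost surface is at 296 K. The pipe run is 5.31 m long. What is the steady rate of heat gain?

Radial resistances (cylindrical: R_cond = ln(r_o/r_i)/(2πkL), R_conv = 1/(h·2πrL)):
R_copper pipe wall = ln(15.9/11)/(2π×395×5.31) = 2.796×10^-5 K/W
R_evacuated perlite = ln(34.9/15.9)/(2π×0.0025×5.31) = 9.425 K/W
R_total = 9.425 K/W
Q = ΔT/R_total = 213/9.425

Q ≈ 22.6 W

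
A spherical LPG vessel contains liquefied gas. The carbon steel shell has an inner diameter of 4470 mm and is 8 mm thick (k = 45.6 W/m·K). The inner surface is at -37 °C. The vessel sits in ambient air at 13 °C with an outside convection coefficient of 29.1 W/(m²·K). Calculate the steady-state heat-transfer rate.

Radial (spherical) resistances in series:
R_carbon steel shell = (1/2.235 − 1/2.243)/(4π×45.6) = 2.785×10^-6 K/W
R_outer film = 1/(h·4πr_o²) = 1/(29.1×4π×2.243²) = 5.435×10^-4 K/W
R_total = 5.463×10^-4 K/W
Q = ΔT/R_total = 50/5.463×10^-4

Q ≈ 91500 W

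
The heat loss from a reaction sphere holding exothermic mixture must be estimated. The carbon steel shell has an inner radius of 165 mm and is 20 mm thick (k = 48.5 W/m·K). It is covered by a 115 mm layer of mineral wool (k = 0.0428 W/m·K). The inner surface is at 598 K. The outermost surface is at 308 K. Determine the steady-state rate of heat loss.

Spherical conduction: R = (1/r_in − 1/r_out)/(4πk) per layer; series-sum.
R_carbon steel shell = (1/0.165 − 1/0.185)/(4π×48.5) = 0.001075 K/W
R_mineral wool = (1/0.185 − 1/0.3)/(4π×0.0428) = 3.853 K/W
R_total = 3.854 K/W
Q = ΔT/R_total = 290/3.854

Q ≈ 75.3 W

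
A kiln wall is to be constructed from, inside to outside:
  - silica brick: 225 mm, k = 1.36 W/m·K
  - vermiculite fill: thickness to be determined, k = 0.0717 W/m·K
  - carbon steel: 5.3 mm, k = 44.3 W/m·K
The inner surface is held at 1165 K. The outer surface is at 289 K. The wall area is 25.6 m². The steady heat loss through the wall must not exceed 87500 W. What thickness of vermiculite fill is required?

Series thermal resistances:
R_silica brick = L/(kA) = 0.225/(1.36×25.6) = 0.006463 K/W
R_carbon steel = L/(kA) = 0.0053/(44.3×25.6) = 4.673×10^-6 K/W
Sum of the known resistances R_other = 0.006467 K/W
Required total resistance R_tot = ΔT/Q_allow = 876/87500 = 0.01001 K/W
R_vermiculite fill = R_tot − R_other = 0.003544 K/W
L = R·k·A = 0.003544×0.0717×25.6

L ≈ 6.51 mm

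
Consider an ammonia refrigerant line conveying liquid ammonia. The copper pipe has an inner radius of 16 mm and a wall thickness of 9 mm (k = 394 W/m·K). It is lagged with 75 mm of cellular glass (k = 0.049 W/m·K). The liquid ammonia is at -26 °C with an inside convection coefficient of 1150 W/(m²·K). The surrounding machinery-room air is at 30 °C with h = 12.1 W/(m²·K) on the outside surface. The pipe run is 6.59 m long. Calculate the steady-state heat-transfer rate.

Q ≈ 79.5 W

Per-layer cylindrical resistances, series-summed:
R_inner film = 1/(h_i·2πr₁L) = 1/(1150×2π×0.016×6.59) = 0.001313 K/W
R_copper pipe wall = ln(25/16)/(2π×394×6.59) = 2.736×10^-5 K/W
R_cellular glass = ln(100/25)/(2π×0.049×6.59) = 0.6833 K/W
R_outer film = 1/(h_o·2πr_oL) = 1/(12.1×2π×0.1×6.59) = 0.01996 K/W
R_total = 0.7046 K/W
Q = ΔT/R_total = 56/0.7046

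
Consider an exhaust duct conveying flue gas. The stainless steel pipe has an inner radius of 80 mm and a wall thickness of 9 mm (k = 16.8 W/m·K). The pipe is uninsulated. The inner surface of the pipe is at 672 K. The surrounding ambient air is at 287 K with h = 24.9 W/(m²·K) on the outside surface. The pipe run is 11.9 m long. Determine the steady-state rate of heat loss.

Q ≈ 62900 W

Treating each annulus and film as a series resistance:
R_stainless steel pipe wall = ln(89/80)/(2π×16.8×11.9) = 8.487×10^-5 K/W
R_outer film = 1/(h_o·2πr_oL) = 1/(24.9×2π×0.089×11.9) = 0.006035 K/W
R_total = 0.00612 K/W
Q = ΔT/R_total = 385/0.00612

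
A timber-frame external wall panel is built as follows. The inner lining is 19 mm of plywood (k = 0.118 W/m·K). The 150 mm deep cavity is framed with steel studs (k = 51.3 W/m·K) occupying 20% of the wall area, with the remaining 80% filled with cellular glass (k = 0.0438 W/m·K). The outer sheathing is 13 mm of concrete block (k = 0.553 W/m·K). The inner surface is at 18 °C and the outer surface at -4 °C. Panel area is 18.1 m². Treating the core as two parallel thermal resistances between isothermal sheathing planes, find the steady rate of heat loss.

Q ≈ 2000 W

Sheathing layers in series; stud and cavity paths in parallel between them.
R_inner = 0.019/(0.118×18.1) = 0.008896 K/W
R_stud  = 0.15/(51.3×0.2×18.1) = 8.077×10^-4 K/W
R_cav   = 0.15/(0.0438×0.8×18.1) = 0.2365 K/W
1/R_core = 1/R_stud + 1/R_cav → R_core = 8.05×10^-4 K/W
R_outer = 0.013/(0.553×18.1) = 0.001299 K/W
R_total = 0.011 K/W
Q = ΔT/R_total = 22/0.011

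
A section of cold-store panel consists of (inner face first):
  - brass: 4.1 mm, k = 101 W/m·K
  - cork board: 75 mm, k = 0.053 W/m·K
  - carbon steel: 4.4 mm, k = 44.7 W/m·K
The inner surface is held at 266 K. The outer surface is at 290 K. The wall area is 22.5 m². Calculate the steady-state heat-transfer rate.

Q ≈ 382 W

Series thermal resistances:
R_brass = L/(kA) = 0.0041/(101×22.5) = 1.804×10^-6 K/W
R_cork board = L/(kA) = 0.075/(0.053×22.5) = 0.06289 K/W
R_carbon steel = L/(kA) = 0.0044/(44.7×22.5) = 4.375×10^-6 K/W
R_total = 0.0629 K/W
Q = ΔT / R_total = 24 / 0.0629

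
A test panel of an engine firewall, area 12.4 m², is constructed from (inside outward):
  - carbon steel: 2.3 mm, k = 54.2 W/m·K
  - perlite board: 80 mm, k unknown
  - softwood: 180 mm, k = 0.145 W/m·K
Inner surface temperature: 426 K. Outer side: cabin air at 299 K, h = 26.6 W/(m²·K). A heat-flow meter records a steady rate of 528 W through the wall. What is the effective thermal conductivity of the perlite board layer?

k ≈ 0.047 W/(m·K)

Series thermal resistances:
R_carbon steel = L/(kA) = 0.0023/(54.2×12.4) = 3.422×10^-6 K/W
R_softwood = L/(kA) = 0.18/(0.145×12.4) = 0.1001 K/W
R_outer film = 1/(h_o·A) = 1/(26.6×12.4) = 0.003032 K/W
Sum of known resistances R_other = 0.1031 K/W
Total R = ΔT/Q = 127/528 = 0.2405 K/W
R_perlite board = R_total − R_other = 0.1374 K/W
k = L/(R·A) = 0.08/(0.1374×12.4)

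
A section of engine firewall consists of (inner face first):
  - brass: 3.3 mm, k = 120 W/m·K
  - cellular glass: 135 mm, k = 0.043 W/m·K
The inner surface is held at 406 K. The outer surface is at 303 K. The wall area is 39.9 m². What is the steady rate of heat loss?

Q ≈ 1310 W

Treating each layer as a thermal resistance in series:
R_brass = L/(kA) = 0.0033/(120×39.9) = 6.892×10^-7 K/W
R_cellular glass = L/(kA) = 0.135/(0.043×39.9) = 0.07869 K/W
R_total = 0.07869 K/W
Q = ΔT / R_total = 103 / 0.07869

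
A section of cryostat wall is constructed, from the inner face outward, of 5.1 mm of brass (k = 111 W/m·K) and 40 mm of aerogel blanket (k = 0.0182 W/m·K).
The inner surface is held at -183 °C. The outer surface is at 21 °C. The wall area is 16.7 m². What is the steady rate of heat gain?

Q ≈ 1550 W

Using the resistance-network approach (series):
R_brass = L/(kA) = 0.0051/(111×16.7) = 2.751×10^-6 K/W
R_aerogel blanket = L/(kA) = 0.04/(0.0182×16.7) = 0.1316 K/W
R_total = 0.1316 K/W
Q = ΔT / R_total = 204 / 0.1316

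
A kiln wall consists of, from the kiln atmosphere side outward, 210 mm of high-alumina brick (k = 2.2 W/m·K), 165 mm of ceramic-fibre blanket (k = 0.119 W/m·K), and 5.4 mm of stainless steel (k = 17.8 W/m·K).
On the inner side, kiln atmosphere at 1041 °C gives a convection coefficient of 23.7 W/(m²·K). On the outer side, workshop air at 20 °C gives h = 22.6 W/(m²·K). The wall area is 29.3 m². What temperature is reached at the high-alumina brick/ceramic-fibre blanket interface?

T ≈ 951 °C

Series thermal resistances:
R_inner film = 1/(h_i·A) = 1/(23.7×29.3) = 0.00144 K/W
R_high-alumina brick = L/(kA) = 0.21/(2.2×29.3) = 0.003258 K/W
R_ceramic-fibre blanket = L/(kA) = 0.165/(0.119×29.3) = 0.04732 K/W
R_stainless steel = L/(kA) = 0.0054/(17.8×29.3) = 1.035×10^-5 K/W
R_outer film = 1/(h_o·A) = 1/(22.6×29.3) = 0.00151 K/W
R_total = 0.05354 K/W;  Q = ΔT/R_total = 1021/0.05354 = 19070 W
T_interface = T_inner − Q·ΣR(inner→interface) = 1041 − 19100×0.004698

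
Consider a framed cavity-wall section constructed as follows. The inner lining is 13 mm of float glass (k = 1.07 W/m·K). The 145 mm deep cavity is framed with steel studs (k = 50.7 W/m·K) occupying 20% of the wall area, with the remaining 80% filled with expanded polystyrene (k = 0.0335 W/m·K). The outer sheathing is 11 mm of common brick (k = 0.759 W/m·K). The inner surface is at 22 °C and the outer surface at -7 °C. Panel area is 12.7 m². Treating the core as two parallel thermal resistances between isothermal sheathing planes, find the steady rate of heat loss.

Sheathing layers in series; stud and cavity paths in parallel between them.
R_inner = 0.013/(1.07×12.7) = 9.567×10^-4 K/W
R_stud  = 0.145/(50.7×0.2×12.7) = 0.001126 K/W
R_cav   = 0.145/(0.0335×0.8×12.7) = 0.426 K/W
1/R_core = 1/R_stud + 1/R_cav → R_core = 0.001123 K/W
R_outer = 0.011/(0.759×12.7) = 0.001141 K/W
R_total = 0.003221 K/W
Q = ΔT/R_total = 29/0.003221

Q ≈ 9000 W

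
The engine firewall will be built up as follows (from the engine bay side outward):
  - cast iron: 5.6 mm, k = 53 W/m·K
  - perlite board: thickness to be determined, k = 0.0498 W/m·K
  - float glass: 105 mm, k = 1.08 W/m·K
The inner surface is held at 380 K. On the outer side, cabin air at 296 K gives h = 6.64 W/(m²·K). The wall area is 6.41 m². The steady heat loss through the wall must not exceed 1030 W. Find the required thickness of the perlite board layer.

Treating each layer as a thermal resistance in series:
R_cast iron = L/(kA) = 0.0056/(53×6.41) = 1.648×10^-5 K/W
R_float glass = L/(kA) = 0.105/(1.08×6.41) = 0.01517 K/W
R_outer film = 1/(h_o·A) = 1/(6.64×6.41) = 0.02349 K/W
Sum of the known resistances R_other = 0.03868 K/W
Required total resistance R_tot = ΔT/Q_allow = 84/1030 = 0.08155 K/W
R_perlite board = R_tot − R_other = 0.04287 K/W
L = R·k·A = 0.04287×0.0498×6.41

L ≈ 13.7 mm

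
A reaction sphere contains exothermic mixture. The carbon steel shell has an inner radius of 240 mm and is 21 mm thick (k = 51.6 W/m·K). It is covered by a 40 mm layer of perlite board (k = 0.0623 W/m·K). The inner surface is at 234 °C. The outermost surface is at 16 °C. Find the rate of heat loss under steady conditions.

Q ≈ 335 W

Each spherical layer contributes R = (1/r_i − 1/r_o)/(4πk):
R_carbon steel shell = (1/0.24 − 1/0.261)/(4π×51.6) = 5.17×10^-4 K/W
R_perlite board = (1/0.261 − 1/0.301)/(4π×0.0623) = 0.6504 K/W
R_total = 0.6509 K/W
Q = ΔT/R_total = 218/0.6509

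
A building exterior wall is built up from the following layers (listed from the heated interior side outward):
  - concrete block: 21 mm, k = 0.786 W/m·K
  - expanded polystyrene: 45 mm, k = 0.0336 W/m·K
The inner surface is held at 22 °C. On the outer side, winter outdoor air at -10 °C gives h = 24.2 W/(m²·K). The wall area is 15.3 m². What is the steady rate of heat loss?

Q ≈ 348 W

Thermal resistances in series:
R_concrete block = L/(kA) = 0.021/(0.786×15.3) = 0.001746 K/W
R_expanded polystyrene = L/(kA) = 0.045/(0.0336×15.3) = 0.08754 K/W
R_outer film = 1/(h_o·A) = 1/(24.2×15.3) = 0.002701 K/W
R_total = 0.09198 K/W
Q = ΔT / R_total = 32 / 0.09198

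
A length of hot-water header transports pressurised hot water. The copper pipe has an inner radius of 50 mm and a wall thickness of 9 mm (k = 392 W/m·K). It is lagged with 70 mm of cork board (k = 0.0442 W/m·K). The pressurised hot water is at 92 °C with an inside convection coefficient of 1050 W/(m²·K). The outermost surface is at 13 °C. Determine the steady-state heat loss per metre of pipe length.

Treating each annulus and film as a series resistance:
R_inner film = 1/(h_i·2πr₁L) = 1/(1050×2π×0.05×1) = 0.003032 K/W
R_copper pipe wall = ln(59/50)/(2π×392×1) = 6.72×10^-5 K/W
R_cork board = ln(129/59)/(2π×0.0442×1) = 2.817 K/W
R_total = 2.82 K/W
Q = ΔT/R_total = 79/2.82

q′ ≈ 28 W/m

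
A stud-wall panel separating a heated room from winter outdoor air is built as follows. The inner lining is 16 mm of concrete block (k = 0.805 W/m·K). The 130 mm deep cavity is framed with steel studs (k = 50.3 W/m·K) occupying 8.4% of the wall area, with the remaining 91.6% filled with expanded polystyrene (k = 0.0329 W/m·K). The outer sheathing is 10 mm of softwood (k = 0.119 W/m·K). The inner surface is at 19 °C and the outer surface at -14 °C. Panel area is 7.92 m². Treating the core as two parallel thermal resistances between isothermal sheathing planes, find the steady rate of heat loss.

Q ≈ 1940 W

Sheathing layers in series; stud and cavity paths in parallel between them.
R_inner = 0.016/(0.805×7.92) = 0.00251 K/W
R_stud  = 0.13/(50.3×0.084×7.92) = 0.003885 K/W
R_cav   = 0.13/(0.0329×0.916×7.92) = 0.5447 K/W
1/R_core = 1/R_stud + 1/R_cav → R_core = 0.003857 K/W
R_outer = 0.01/(0.119×7.92) = 0.01061 K/W
R_total = 0.01698 K/W
Q = ΔT/R_total = 33/0.01698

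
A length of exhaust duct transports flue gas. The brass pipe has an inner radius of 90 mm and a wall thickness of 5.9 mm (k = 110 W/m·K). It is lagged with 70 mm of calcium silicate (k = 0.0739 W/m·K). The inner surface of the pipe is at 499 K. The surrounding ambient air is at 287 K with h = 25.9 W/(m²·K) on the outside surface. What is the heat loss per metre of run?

Per-layer cylindrical resistances, series-summed:
R_brass pipe wall = ln(95.9/90)/(2π×110×1) = 9.187×10^-5 K/W
R_calcium silicate = ln(165.9/95.9)/(2π×0.0739×1) = 1.18 K/W
R_outer film = 1/(h_o·2πr_oL) = 1/(25.9×2π×0.1659×1) = 0.03704 K/W
R_total = 1.218 K/W
Q = ΔT/R_total = 212/1.218

q′ ≈ 174 W/m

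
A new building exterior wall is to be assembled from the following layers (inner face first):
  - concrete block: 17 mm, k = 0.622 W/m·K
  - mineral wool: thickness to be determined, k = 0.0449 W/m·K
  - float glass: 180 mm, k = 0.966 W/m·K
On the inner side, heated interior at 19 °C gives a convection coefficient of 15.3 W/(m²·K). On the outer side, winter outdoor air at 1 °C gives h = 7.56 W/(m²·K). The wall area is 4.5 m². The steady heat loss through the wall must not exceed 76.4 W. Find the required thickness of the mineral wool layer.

Series thermal resistances:
R_inner film = 1/(h_i·A) = 1/(15.3×4.5) = 0.01452 K/W
R_concrete block = L/(kA) = 0.017/(0.622×4.5) = 0.006074 K/W
R_float glass = L/(kA) = 0.18/(0.966×4.5) = 0.04141 K/W
R_outer film = 1/(h_o·A) = 1/(7.56×4.5) = 0.02939 K/W
Sum of the known resistances R_other = 0.0914 K/W
Required total resistance R_tot = ΔT/Q_allow = 18/76.4 = 0.2356 K/W
R_mineral wool = R_tot − R_other = 0.1442 K/W
L = R·k·A = 0.1442×0.0449×4.5

L ≈ 29.1 mm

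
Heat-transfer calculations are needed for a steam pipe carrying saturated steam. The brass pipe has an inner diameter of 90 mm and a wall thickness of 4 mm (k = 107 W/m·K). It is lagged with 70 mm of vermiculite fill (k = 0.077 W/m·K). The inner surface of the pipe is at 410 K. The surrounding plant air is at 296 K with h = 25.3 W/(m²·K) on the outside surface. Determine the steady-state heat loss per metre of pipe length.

Treating each annulus and film as a series resistance:
R_brass pipe wall = ln(49/45)/(2π×107×1) = 1.267×10^-4 K/W
R_vermiculite fill = ln(119/49)/(2π×0.077×1) = 1.834 K/W
R_outer film = 1/(h_o·2πr_oL) = 1/(25.3×2π×0.119×1) = 0.05286 K/W
R_total = 1.887 K/W
Q = ΔT/R_total = 114/1.887

q′ ≈ 60.4 W/m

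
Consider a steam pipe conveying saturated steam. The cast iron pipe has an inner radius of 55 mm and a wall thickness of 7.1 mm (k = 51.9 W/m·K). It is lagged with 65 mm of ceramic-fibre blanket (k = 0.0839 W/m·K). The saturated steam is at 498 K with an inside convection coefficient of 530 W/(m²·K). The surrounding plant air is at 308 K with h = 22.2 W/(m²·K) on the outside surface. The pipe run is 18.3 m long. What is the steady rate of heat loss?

For a radial system each layer contributes R = ln(r_out/r_in)/(2πkL); films add R = 1/(hA).
R_inner film = 1/(h_i·2πr₁L) = 1/(530×2π×0.055×18.3) = 2.984×10^-4 K/W
R_cast iron pipe wall = ln(62.1/55)/(2π×51.9×18.3) = 2.035×10^-5 K/W
R_ceramic-fibre blanket = ln(127.1/62.1)/(2π×0.0839×18.3) = 0.07424 K/W
R_outer film = 1/(h_o·2πr_oL) = 1/(22.2×2π×0.1271×18.3) = 0.003082 K/W
R_total = 0.07764 K/W
Q = ΔT/R_total = 190/0.07764

Q ≈ 2450 W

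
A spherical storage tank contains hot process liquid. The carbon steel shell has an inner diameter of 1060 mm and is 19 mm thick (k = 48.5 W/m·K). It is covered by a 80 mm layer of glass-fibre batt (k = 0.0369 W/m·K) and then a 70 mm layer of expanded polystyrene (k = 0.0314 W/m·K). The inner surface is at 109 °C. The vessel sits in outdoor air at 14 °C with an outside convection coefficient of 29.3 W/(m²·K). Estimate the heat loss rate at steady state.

Spherical conduction: R = (1/r_in − 1/r_out)/(4πk) per layer; series-sum.
R_carbon steel shell = (1/0.53 − 1/0.549)/(4π×48.5) = 1.071×10^-4 K/W
R_glass-fibre batt = (1/0.549 − 1/0.629)/(4π×0.0369) = 0.4996 K/W
R_expanded polystyrene = (1/0.629 − 1/0.699)/(4π×0.0314) = 0.4035 K/W
R_outer film = 1/(h·4πr_o²) = 1/(29.3×4π×0.699²) = 0.005559 K/W
R_total = 0.9088 K/W
Q = ΔT/R_total = 95/0.9088

Q ≈ 105 W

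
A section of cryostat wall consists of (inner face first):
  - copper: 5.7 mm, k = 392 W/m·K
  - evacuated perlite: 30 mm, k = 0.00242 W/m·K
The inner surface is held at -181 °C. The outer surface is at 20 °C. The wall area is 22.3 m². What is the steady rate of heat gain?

Q ≈ 362 W

Using the resistance-network approach (series):
R_copper = L/(kA) = 0.0057/(392×22.3) = 6.521×10^-7 K/W
R_evacuated perlite = L/(kA) = 0.03/(0.00242×22.3) = 0.5559 K/W
R_total = 0.5559 K/W
Q = ΔT / R_total = 201 / 0.5559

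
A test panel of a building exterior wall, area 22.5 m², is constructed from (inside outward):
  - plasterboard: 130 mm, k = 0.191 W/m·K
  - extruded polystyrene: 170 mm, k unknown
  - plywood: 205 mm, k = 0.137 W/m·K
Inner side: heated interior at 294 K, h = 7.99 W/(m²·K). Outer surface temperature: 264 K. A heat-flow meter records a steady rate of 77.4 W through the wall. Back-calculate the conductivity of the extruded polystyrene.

Series thermal resistances:
R_inner film = 1/(h_i·A) = 1/(7.99×22.5) = 0.005563 K/W
R_plasterboard = L/(kA) = 0.13/(0.191×22.5) = 0.03025 K/W
R_plywood = L/(kA) = 0.205/(0.137×22.5) = 0.0665 K/W
Sum of known resistances R_other = 0.1023 K/W
Total R = ΔT/Q = 30/77.4 = 0.3876 K/W
R_extruded polystyrene = R_total − R_other = 0.2853 K/W
k = L/(R·A) = 0.17/(0.2853×22.5)

k ≈ 0.0265 W/(m·K)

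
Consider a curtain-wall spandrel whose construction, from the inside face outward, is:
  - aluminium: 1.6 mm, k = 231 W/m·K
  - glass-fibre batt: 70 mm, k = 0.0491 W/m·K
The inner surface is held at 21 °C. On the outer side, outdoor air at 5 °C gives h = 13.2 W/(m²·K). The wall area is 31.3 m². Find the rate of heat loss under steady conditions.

Q ≈ 334 W

Series thermal resistances:
R_aluminium = L/(kA) = 0.0016/(231×31.3) = 2.213×10^-7 K/W
R_glass-fibre batt = L/(kA) = 0.07/(0.0491×31.3) = 0.04555 K/W
R_outer film = 1/(h_o·A) = 1/(13.2×31.3) = 0.00242 K/W
R_total = 0.04797 K/W
Q = ΔT / R_total = 16 / 0.04797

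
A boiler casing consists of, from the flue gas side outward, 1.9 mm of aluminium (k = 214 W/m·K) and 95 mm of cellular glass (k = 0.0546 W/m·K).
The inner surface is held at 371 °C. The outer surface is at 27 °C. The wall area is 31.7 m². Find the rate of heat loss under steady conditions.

Series thermal resistances:
R_aluminium = L/(kA) = 0.0019/(214×31.7) = 2.801×10^-7 K/W
R_cellular glass = L/(kA) = 0.095/(0.0546×31.7) = 0.05489 K/W
R_total = 0.05489 K/W
Q = ΔT / R_total = 344 / 0.05489

Q ≈ 6270 W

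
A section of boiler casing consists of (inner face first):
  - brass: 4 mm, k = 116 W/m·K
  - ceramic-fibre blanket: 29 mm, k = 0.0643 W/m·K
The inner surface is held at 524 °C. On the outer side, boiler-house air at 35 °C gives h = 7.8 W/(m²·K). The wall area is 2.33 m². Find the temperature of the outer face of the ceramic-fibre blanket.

T ≈ 143 °C

Model the wall as resistances in series:
R_brass = L/(kA) = 0.004/(116×2.33) = 1.48×10^-5 K/W
R_ceramic-fibre blanket = L/(kA) = 0.029/(0.0643×2.33) = 0.1936 K/W
R_outer film = 1/(h_o·A) = 1/(7.8×2.33) = 0.05502 K/W
R_total = 0.2486 K/W;  Q = ΔT/R_total = 489/0.2486 = 1967 W
T_interface = T_inner − Q·ΣR(inner→interface) = 524 − 1970×0.1936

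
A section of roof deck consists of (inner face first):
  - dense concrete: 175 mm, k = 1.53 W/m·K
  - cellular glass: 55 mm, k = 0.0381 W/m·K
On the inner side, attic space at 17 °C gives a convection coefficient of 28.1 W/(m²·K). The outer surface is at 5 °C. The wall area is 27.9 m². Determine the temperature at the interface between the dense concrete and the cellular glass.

T ≈ 15.9 °C

Using the resistance-network approach (series):
R_inner film = 1/(h_i·A) = 1/(28.1×27.9) = 0.001276 K/W
R_dense concrete = L/(kA) = 0.175/(1.53×27.9) = 0.0041 K/W
R_cellular glass = L/(kA) = 0.055/(0.0381×27.9) = 0.05174 K/W
R_total = 0.05712 K/W;  Q = ΔT/R_total = 12/0.05712 = 210.1 W
T_interface = T_inner − Q·ΣR(inner→interface) = 17 − 210×0.005375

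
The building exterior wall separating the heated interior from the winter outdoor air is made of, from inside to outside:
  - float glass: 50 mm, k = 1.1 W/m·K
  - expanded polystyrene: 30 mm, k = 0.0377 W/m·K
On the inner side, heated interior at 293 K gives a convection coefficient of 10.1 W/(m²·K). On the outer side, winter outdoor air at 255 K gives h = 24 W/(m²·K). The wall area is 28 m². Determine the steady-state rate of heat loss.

Q ≈ 1080 W

Model the wall as resistances in series:
R_inner film = 1/(h_i·A) = 1/(10.1×28) = 0.003536 K/W
R_float glass = L/(kA) = 0.05/(1.1×28) = 0.001623 K/W
R_expanded polystyrene = L/(kA) = 0.03/(0.0377×28) = 0.02842 K/W
R_outer film = 1/(h_o·A) = 1/(24×28) = 0.001488 K/W
R_total = 0.03507 K/W
Q = ΔT / R_total = 38 / 0.03507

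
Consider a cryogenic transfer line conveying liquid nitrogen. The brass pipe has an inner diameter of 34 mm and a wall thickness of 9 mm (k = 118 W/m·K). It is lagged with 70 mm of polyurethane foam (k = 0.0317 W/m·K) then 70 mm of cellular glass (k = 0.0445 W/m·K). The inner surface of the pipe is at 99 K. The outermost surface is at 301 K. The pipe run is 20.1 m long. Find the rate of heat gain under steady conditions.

Q ≈ 477 W

Treating each annulus and film as a series resistance:
R_brass pipe wall = ln(26/17)/(2π×118×20.1) = 2.851×10^-5 K/W
R_polyurethane foam = ln(96/26)/(2π×0.0317×20.1) = 0.3263 K/W
R_cellular glass = ln(166/96)/(2π×0.0445×20.1) = 0.09744 K/W
R_total = 0.4238 K/W
Q = ΔT/R_total = 202/0.4238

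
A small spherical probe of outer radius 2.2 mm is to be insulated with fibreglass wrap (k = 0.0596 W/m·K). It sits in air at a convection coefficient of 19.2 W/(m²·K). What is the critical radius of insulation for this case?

r_cr ≈ 6.21 mm

For a sphere r_cr = 2k/h = 2×0.0596/19.2
r_cr = 6.21 mm; since the bare radius (2.2 mm) is below r_cr, adding a thin layer of insulation will *increase* heat loss.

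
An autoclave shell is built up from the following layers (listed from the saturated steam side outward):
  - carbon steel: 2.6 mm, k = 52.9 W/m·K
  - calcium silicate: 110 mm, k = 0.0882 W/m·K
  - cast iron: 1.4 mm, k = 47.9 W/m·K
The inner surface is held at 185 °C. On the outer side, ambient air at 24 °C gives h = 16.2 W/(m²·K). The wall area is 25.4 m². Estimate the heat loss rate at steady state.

Using the resistance-network approach (series):
R_carbon steel = L/(kA) = 0.0026/(52.9×25.4) = 1.935×10^-6 K/W
R_calcium silicate = L/(kA) = 0.11/(0.0882×25.4) = 0.0491 K/W
R_cast iron = L/(kA) = 0.0014/(47.9×25.4) = 1.151×10^-6 K/W
R_outer film = 1/(h_o·A) = 1/(16.2×25.4) = 0.00243 K/W
R_total = 0.05153 K/W
Q = ΔT / R_total = 161 / 0.05153

Q ≈ 3120 W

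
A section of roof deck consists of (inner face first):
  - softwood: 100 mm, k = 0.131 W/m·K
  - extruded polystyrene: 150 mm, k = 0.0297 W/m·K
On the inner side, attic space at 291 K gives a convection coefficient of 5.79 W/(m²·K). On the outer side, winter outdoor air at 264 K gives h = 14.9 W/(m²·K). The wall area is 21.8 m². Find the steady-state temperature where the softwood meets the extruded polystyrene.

Thermal resistances in series:
R_inner film = 1/(h_i·A) = 1/(5.79×21.8) = 0.007923 K/W
R_softwood = L/(kA) = 0.1/(0.131×21.8) = 0.03502 K/W
R_extruded polystyrene = L/(kA) = 0.15/(0.0297×21.8) = 0.2317 K/W
R_outer film = 1/(h_o·A) = 1/(14.9×21.8) = 0.003079 K/W
R_total = 0.2777 K/W;  Q = ΔT/R_total = 27/0.2777 = 97.23 W
T_interface = T_inner − Q·ΣR(inner→interface) = 291 − 97.2×0.04294

T ≈ 287 K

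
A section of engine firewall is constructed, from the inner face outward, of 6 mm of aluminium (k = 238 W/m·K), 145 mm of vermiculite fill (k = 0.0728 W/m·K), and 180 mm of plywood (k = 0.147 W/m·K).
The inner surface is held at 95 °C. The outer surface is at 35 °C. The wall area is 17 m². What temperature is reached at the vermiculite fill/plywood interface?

T ≈ 57.8 °C

Using the resistance-network approach (series):
R_aluminium = L/(kA) = 0.006/(238×17) = 1.483×10^-6 K/W
R_vermiculite fill = L/(kA) = 0.145/(0.0728×17) = 0.1172 K/W
R_plywood = L/(kA) = 0.18/(0.147×17) = 0.07203 K/W
R_total = 0.1892 K/W;  Q = ΔT/R_total = 60/0.1892 = 317.1 W
T_interface = T_inner − Q·ΣR(inner→interface) = 95 − 317×0.1172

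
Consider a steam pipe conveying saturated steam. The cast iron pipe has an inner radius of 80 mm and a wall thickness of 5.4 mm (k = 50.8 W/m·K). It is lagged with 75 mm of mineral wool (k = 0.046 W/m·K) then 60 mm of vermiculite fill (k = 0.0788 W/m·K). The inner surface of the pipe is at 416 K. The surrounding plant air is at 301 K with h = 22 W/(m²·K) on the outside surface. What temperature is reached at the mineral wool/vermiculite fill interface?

T ≈ 328 K

For a radial system each layer contributes R = ln(r_out/r_in)/(2πkL); films add R = 1/(hA).
R_cast iron pipe wall = ln(85.4/80)/(2π×50.8×1) = 2.046×10^-4 K/W
R_mineral wool = ln(160.4/85.4)/(2π×0.046×1) = 2.181 K/W
R_vermiculite fill = ln(220.4/160.4)/(2π×0.0788×1) = 0.6418 K/W
R_outer film = 1/(h_o·2πr_oL) = 1/(22×2π×0.2204×1) = 0.03282 K/W
R_total = 2.856 K/W
Q = ΔT/R_total = 115/2.856
Q = 40.3 W/m
T_interface = T_inner − Q·ΣR(inner→interface) = 416 − 40.3×2.181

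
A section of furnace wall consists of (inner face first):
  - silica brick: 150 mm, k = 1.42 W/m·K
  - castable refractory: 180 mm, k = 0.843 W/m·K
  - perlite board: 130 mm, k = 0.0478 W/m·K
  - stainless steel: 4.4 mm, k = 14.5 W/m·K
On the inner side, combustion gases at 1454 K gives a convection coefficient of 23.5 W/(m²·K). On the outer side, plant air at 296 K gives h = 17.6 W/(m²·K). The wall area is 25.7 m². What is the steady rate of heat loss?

Q ≈ 9480 W

Series thermal resistances:
R_inner film = 1/(h_i·A) = 1/(23.5×25.7) = 0.001656 K/W
R_silica brick = L/(kA) = 0.15/(1.42×25.7) = 0.00411 K/W
R_castable refractory = L/(kA) = 0.18/(0.843×25.7) = 0.008308 K/W
R_perlite board = L/(kA) = 0.13/(0.0478×25.7) = 0.1058 K/W
R_stainless steel = L/(kA) = 0.0044/(14.5×25.7) = 1.181×10^-5 K/W
R_outer film = 1/(h_o·A) = 1/(17.6×25.7) = 0.002211 K/W
R_total = 0.1221 K/W
Q = ΔT / R_total = 1158 / 0.1221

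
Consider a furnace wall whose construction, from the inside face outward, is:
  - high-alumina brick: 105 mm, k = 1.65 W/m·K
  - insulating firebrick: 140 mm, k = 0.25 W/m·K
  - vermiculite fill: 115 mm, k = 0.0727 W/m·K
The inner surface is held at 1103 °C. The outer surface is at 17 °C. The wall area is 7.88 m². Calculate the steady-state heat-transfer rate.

Treating each layer as a thermal resistance in series:
R_high-alumina brick = L/(kA) = 0.105/(1.65×7.88) = 0.008076 K/W
R_insulating firebrick = L/(kA) = 0.14/(0.25×7.88) = 0.07107 K/W
R_vermiculite fill = L/(kA) = 0.115/(0.0727×7.88) = 0.2007 K/W
R_total = 0.2799 K/W
Q = ΔT / R_total = 1086 / 0.2799

Q ≈ 3880 W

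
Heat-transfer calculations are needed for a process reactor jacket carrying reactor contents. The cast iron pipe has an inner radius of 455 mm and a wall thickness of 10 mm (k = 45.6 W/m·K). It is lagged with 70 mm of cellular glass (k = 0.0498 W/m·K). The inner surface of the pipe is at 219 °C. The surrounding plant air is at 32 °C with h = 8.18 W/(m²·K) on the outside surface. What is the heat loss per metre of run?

Treating each annulus and film as a series resistance:
R_cast iron pipe wall = ln(465/455)/(2π×45.6×1) = 7.588×10^-5 K/W
R_cellular glass = ln(535/465)/(2π×0.0498×1) = 0.4482 K/W
R_outer film = 1/(h_o·2πr_oL) = 1/(8.18×2π×0.535×1) = 0.03637 K/W
R_total = 0.4846 K/W
Q = ΔT/R_total = 187/0.4846

q′ ≈ 386 W/m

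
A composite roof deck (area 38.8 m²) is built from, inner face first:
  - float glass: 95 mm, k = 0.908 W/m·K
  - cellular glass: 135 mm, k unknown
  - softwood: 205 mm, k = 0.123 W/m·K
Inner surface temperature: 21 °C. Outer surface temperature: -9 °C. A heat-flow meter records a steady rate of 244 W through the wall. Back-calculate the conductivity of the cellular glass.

k ≈ 0.045 W/(m·K)

Using the resistance-network approach (series):
R_float glass = L/(kA) = 0.095/(0.908×38.8) = 0.002697 K/W
R_softwood = L/(kA) = 0.205/(0.123×38.8) = 0.04296 K/W
Sum of known resistances R_other = 0.04565 K/W
Total R = ΔT/Q = 30/244 = 0.123 K/W
R_cellular glass = R_total − R_other = 0.0773 K/W
k = L/(R·A) = 0.135/(0.0773×38.8)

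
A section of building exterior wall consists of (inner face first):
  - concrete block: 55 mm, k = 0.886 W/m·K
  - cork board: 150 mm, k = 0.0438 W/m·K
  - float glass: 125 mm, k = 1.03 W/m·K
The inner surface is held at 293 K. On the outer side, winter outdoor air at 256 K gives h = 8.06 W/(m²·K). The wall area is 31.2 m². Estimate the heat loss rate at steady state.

Q ≈ 309 W

Model the wall as resistances in series:
R_concrete block = L/(kA) = 0.055/(0.886×31.2) = 0.00199 K/W
R_cork board = L/(kA) = 0.15/(0.0438×31.2) = 0.1098 K/W
R_float glass = L/(kA) = 0.125/(1.03×31.2) = 0.00389 K/W
R_outer film = 1/(h_o·A) = 1/(8.06×31.2) = 0.003977 K/W
R_total = 0.1196 K/W
Q = ΔT / R_total = 37 / 0.1196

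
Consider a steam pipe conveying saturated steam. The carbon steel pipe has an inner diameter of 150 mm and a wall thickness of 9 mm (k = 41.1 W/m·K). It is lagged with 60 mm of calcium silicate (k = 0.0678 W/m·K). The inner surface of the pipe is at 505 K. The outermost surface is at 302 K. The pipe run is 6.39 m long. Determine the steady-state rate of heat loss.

Cylindrical conduction, so R = ln(r₂/r₁)/(2πkL) per layer, in series:
R_carbon steel pipe wall = ln(84/75)/(2π×41.1×6.39) = 6.868×10^-5 K/W
R_calcium silicate = ln(144/84)/(2π×0.0678×6.39) = 0.198 K/W
R_total = 0.1981 K/W
Q = ΔT/R_total = 203/0.1981

Q ≈ 1020 W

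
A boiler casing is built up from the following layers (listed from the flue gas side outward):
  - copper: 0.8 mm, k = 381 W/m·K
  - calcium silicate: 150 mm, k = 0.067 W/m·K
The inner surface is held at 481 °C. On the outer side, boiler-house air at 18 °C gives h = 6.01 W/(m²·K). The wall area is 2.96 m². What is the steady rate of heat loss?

Thermal resistances in series:
R_copper = L/(kA) = 0.0008/(381×2.96) = 7.094×10^-7 K/W
R_calcium silicate = L/(kA) = 0.15/(0.067×2.96) = 0.7564 K/W
R_outer film = 1/(h_o·A) = 1/(6.01×2.96) = 0.05621 K/W
R_total = 0.8126 K/W
Q = ΔT / R_total = 463 / 0.8126

Q ≈ 570 W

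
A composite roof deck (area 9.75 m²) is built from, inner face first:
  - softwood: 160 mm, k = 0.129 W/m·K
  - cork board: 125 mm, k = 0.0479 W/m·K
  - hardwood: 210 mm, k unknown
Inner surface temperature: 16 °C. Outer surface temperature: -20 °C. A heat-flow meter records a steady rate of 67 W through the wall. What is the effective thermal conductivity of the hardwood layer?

Using the resistance-network approach (series):
R_softwood = L/(kA) = 0.16/(0.129×9.75) = 0.1272 K/W
R_cork board = L/(kA) = 0.125/(0.0479×9.75) = 0.2677 K/W
Sum of known resistances R_other = 0.3949 K/W
Total R = ΔT/Q = 36/67 = 0.5373 K/W
R_hardwood = R_total − R_other = 0.1425 K/W
k = L/(R·A) = 0.21/(0.1425×9.75)

k ≈ 0.151 W/(m·K)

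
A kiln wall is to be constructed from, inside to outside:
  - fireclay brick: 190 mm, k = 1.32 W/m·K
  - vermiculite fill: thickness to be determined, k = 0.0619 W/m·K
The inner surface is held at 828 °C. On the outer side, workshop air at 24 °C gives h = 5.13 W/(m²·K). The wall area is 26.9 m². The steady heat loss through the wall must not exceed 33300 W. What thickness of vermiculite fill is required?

Series thermal resistances:
R_fireclay brick = L/(kA) = 0.19/(1.32×26.9) = 0.005351 K/W
R_outer film = 1/(h_o·A) = 1/(5.13×26.9) = 0.007247 K/W
Sum of the known resistances R_other = 0.0126 K/W
Required total resistance R_tot = ΔT/Q_allow = 804/33300 = 0.02414 K/W
R_vermiculite fill = R_tot − R_other = 0.01155 K/W
L = R·k·A = 0.01155×0.0619×26.9

L ≈ 19.2 mm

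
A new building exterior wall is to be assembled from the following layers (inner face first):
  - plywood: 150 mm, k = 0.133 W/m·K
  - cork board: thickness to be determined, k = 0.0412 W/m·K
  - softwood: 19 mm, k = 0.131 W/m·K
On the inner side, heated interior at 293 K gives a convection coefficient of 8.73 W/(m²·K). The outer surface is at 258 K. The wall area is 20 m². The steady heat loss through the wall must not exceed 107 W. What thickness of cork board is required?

Using the resistance-network approach (series):
R_inner film = 1/(h_i·A) = 1/(8.73×20) = 0.005727 K/W
R_plywood = L/(kA) = 0.15/(0.133×20) = 0.05639 K/W
R_softwood = L/(kA) = 0.019/(0.131×20) = 0.007252 K/W
Sum of the known resistances R_other = 0.06937 K/W
Required total resistance R_tot = ΔT/Q_allow = 35/107 = 0.3271 K/W
R_cork board = R_tot − R_other = 0.2577 K/W
L = R·k·A = 0.2577×0.0412×20

L ≈ 212 mm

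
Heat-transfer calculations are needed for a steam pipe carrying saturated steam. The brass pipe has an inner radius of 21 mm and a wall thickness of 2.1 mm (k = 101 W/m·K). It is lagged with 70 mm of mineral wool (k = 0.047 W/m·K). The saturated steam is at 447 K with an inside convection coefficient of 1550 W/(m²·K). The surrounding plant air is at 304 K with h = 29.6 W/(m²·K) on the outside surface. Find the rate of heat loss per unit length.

q′ ≈ 29.9 W/m

Per-layer cylindrical resistances, series-summed:
R_inner film = 1/(h_i·2πr₁L) = 1/(1550×2π×0.021×1) = 0.00489 K/W
R_brass pipe wall = ln(23.1/21)/(2π×101×1) = 1.502×10^-4 K/W
R_mineral wool = ln(93.1/23.1)/(2π×0.047×1) = 4.72 K/W
R_outer film = 1/(h_o·2πr_oL) = 1/(29.6×2π×0.0931×1) = 0.05775 K/W
R_total = 4.783 K/W
Q = ΔT/R_total = 143/4.783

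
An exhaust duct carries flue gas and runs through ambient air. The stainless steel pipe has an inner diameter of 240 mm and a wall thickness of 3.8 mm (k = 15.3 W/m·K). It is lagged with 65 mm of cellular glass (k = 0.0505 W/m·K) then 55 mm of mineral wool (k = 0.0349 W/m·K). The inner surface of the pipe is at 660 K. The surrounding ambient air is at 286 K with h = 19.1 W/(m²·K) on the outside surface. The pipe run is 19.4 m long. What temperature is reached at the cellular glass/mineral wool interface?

T ≈ 463 K

Cylindrical conduction, so R = ln(r₂/r₁)/(2πkL) per layer, in series:
R_stainless steel pipe wall = ln(123.8/120)/(2π×15.3×19.4) = 1.672×10^-5 K/W
R_cellular glass = ln(188.8/123.8)/(2π×0.0505×19.4) = 0.06856 K/W
R_mineral wool = ln(243.8/188.8)/(2π×0.0349×19.4) = 0.0601 K/W
R_outer film = 1/(h_o·2πr_oL) = 1/(19.1×2π×0.2438×19.4) = 0.001762 K/W
R_total = 0.1304 K/W
Q = ΔT/R_total = 374/0.1304
Q = 2870 W
T_interface = T_inner − Q·ΣR(inner→interface) = 660 − 2870×0.06858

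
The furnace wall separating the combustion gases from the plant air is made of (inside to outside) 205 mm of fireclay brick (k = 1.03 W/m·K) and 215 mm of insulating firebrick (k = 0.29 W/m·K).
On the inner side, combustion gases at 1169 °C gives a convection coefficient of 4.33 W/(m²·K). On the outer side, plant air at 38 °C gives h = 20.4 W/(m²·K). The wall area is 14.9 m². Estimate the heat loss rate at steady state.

Thermal resistances in series:
R_inner film = 1/(h_i·A) = 1/(4.33×14.9) = 0.0155 K/W
R_fireclay brick = L/(kA) = 0.205/(1.03×14.9) = 0.01336 K/W
R_insulating firebrick = L/(kA) = 0.215/(0.29×14.9) = 0.04976 K/W
R_outer film = 1/(h_o·A) = 1/(20.4×14.9) = 0.00329 K/W
R_total = 0.0819 K/W
Q = ΔT / R_total = 1131 / 0.0819

Q ≈ 13800 W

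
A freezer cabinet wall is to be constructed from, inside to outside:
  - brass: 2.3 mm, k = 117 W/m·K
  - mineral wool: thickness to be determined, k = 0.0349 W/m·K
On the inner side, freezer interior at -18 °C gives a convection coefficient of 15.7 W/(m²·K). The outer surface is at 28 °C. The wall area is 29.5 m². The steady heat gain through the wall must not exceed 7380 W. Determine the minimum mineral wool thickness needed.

Series thermal resistances:
R_inner film = 1/(h_i·A) = 1/(15.7×29.5) = 0.002159 K/W
R_brass = L/(kA) = 0.0023/(117×29.5) = 6.664×10^-7 K/W
Sum of the known resistances R_other = 0.00216 K/W
Required total resistance R_tot = ΔT/Q_allow = 46/7380 = 0.006233 K/W
R_mineral wool = R_tot − R_other = 0.004073 K/W
L = R·k·A = 0.004073×0.0349×29.5

L ≈ 4.19 mm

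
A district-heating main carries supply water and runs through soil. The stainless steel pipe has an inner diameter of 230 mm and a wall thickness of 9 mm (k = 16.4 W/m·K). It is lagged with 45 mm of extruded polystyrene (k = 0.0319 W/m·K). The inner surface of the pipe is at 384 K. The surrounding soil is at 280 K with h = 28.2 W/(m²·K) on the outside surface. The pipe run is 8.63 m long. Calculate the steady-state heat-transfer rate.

For a radial system each layer contributes R = ln(r_out/r_in)/(2πkL); films add R = 1/(hA).
R_stainless steel pipe wall = ln(124/115)/(2π×16.4×8.63) = 8.473×10^-5 K/W
R_extruded polystyrene = ln(169/124)/(2π×0.0319×8.63) = 0.179 K/W
R_outer film = 1/(h_o·2πr_oL) = 1/(28.2×2π×0.169×8.63) = 0.00387 K/W
R_total = 0.183 K/W
Q = ΔT/R_total = 104/0.183

Q ≈ 568 W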